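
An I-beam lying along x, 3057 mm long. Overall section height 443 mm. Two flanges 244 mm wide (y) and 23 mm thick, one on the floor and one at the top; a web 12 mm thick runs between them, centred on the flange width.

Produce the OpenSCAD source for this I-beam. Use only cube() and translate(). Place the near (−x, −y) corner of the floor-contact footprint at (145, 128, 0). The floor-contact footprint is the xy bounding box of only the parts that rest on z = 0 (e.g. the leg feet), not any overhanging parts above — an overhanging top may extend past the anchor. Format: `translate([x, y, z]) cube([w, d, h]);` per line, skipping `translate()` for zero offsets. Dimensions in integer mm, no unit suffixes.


translate([145, 128, 0]) cube([3057, 244, 23]);
translate([145, 244, 23]) cube([3057, 12, 397]);
translate([145, 128, 420]) cube([3057, 244, 23]);


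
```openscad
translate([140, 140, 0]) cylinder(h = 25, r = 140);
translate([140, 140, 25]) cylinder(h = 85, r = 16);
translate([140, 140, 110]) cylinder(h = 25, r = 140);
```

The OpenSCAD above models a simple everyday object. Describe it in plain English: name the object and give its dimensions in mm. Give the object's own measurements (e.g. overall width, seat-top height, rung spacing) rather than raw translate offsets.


A spool: two coaxial disc flanges of radius 140 mm and thickness 25 mm, joined by a core cylinder of radius 16 mm and height 85 mm. The lower flange rests on z = 0 and the three cylinders share a vertical axis.


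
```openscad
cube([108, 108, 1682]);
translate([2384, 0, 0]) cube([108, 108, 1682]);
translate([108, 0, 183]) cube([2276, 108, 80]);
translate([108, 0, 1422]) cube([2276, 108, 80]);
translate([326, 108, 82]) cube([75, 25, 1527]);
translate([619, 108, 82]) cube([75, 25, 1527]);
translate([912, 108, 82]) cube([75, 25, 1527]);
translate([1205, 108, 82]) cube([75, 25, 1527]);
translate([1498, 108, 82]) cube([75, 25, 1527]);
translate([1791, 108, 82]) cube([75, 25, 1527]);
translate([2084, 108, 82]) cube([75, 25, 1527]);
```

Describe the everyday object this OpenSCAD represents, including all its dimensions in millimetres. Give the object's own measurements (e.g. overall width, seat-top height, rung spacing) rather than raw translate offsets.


A fence section. Two 108×108 mm posts, 1682 mm tall, stand on the floor with a clear span of 2276 mm between their inner faces. Two horizontal rails of 108×80 mm section span the gap between the posts with their undersides at z = 183 mm and z = 1422 mm, flush with the posts' −y face. 7 pickets, each 75 mm wide, 25 mm thick and 1527 mm tall, are fixed to the +y face of the rails with their bottoms at z = 82 mm, spaced across the span with a 218 mm gap after the −x post and between neighbouring pickets, with 225 mm left before the +x post.


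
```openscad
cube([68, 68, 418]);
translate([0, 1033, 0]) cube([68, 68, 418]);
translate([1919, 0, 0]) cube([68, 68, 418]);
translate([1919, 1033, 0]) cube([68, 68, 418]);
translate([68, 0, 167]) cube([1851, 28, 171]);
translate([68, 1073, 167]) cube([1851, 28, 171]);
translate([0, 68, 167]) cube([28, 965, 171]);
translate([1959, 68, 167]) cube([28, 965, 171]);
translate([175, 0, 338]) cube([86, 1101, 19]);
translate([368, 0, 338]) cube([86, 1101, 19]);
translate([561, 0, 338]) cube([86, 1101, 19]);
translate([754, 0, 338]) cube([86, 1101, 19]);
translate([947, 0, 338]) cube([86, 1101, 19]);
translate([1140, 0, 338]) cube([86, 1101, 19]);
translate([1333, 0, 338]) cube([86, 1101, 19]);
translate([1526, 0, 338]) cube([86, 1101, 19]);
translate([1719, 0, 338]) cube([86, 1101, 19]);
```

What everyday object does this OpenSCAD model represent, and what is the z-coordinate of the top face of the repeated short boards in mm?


A bed frame. The slat-top height is 357 mm.

Four posts, four rails, and a row of slats — a bed frame. Slats sit on the rails at z = 167 + 171 = 338; with slat thickness 19, the top is 357 mm.


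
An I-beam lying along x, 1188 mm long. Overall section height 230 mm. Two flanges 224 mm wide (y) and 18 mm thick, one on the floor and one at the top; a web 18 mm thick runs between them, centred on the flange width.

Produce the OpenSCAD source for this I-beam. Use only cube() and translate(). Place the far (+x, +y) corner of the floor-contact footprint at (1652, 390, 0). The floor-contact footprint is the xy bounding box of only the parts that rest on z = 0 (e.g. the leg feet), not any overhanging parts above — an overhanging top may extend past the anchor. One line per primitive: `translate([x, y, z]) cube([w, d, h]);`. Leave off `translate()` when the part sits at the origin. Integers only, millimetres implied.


translate([464, 166, 0]) cube([1188, 224, 18]);
translate([464, 269, 18]) cube([1188, 18, 194]);
translate([464, 166, 212]) cube([1188, 224, 18]);


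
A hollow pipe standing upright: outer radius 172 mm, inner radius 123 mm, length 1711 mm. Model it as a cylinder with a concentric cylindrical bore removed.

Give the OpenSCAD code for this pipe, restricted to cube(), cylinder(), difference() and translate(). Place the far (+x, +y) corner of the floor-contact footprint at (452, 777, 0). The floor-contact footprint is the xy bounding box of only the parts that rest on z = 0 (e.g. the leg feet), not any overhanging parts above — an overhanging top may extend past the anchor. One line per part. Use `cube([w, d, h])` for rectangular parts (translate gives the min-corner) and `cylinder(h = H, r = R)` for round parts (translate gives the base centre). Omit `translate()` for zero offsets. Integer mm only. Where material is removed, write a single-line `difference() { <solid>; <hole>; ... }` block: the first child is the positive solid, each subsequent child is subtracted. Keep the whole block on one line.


difference() { translate([280, 605, 0]) cylinder(h = 1711, r = 172); translate([280, 605, 0]) cylinder(h = 1711, r = 123); }


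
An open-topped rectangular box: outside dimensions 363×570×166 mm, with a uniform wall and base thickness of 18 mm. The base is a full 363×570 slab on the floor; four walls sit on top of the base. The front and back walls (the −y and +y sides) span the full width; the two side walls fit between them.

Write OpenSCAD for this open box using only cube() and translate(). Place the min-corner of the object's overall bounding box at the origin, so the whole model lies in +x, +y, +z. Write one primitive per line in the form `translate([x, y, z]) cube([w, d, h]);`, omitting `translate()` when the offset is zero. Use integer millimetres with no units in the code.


cube([363, 570, 18]);
translate([0, 0, 18]) cube([363, 18, 148]);
translate([0, 552, 18]) cube([363, 18, 148]);
translate([0, 18, 18]) cube([18, 534, 148]);
translate([345, 18, 18]) cube([18, 534, 148]);


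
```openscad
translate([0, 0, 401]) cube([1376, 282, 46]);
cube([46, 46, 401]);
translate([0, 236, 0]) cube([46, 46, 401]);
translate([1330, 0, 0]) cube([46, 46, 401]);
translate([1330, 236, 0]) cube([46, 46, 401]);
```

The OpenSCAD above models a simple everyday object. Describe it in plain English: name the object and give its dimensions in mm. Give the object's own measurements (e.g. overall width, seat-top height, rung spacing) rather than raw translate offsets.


A long wooden bench with a 1376 mm (x) × 282 mm (y) seat, 46 mm thick, its top surface 447 mm above the floor. Four 46 mm square legs at the seat corners, flush with the edges, run from z = 0 to the seat underside.


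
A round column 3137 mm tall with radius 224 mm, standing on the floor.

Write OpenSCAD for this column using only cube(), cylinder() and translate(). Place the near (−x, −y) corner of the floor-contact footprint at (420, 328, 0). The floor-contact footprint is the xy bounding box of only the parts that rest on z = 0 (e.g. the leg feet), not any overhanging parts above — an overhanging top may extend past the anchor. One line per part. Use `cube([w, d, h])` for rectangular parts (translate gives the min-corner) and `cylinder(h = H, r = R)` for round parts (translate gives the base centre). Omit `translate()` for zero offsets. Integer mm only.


translate([644, 552, 0]) cylinder(h = 3137, r = 224);


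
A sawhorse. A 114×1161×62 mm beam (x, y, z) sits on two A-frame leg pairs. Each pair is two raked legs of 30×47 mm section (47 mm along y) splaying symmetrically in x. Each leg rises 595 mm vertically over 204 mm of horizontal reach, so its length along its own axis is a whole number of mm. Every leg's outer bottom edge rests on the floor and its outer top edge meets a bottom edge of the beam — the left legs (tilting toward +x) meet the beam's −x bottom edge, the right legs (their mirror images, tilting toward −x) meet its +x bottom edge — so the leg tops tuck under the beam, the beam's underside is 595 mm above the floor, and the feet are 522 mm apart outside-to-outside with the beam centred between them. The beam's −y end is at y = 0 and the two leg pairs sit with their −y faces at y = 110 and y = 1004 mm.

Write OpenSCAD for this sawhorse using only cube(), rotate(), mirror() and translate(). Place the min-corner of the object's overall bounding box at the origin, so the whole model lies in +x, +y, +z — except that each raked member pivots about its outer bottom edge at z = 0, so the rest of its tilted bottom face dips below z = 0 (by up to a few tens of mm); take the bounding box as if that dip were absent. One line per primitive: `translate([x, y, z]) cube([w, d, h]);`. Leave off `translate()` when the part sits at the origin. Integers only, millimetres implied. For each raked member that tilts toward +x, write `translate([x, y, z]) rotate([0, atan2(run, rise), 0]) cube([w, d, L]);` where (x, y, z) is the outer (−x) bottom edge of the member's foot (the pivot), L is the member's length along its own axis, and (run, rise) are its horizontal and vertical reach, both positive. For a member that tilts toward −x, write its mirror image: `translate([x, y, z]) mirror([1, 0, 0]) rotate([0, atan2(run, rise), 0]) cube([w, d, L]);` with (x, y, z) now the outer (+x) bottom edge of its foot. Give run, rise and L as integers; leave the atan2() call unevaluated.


translate([204, 0, 595]) cube([114, 1161, 62]);
translate([0, 110, 0]) rotate([0, atan2(204, 595), 0]) cube([30, 47, 629]);
translate([522, 110, 0]) mirror([1, 0, 0]) rotate([0, atan2(204, 595), 0]) cube([30, 47, 629]);
translate([0, 1004, 0]) rotate([0, atan2(204, 595), 0]) cube([30, 47, 629]);
translate([522, 1004, 0]) mirror([1, 0, 0]) rotate([0, atan2(204, 595), 0]) cube([30, 47, 629]);


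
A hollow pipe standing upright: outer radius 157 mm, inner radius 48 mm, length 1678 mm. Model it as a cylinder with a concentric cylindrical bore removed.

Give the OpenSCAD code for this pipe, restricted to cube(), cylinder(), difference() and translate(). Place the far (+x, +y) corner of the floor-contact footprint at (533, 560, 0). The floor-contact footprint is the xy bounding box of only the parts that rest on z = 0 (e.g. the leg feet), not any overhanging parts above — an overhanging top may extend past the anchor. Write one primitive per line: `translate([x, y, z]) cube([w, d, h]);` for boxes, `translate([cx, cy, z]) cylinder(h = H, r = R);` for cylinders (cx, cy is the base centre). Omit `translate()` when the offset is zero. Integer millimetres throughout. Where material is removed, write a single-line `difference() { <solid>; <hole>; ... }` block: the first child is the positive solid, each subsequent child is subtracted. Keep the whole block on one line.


difference() { translate([376, 403, 0]) cylinder(h = 1678, r = 157); translate([376, 403, 0]) cylinder(h = 1678, r = 48); }


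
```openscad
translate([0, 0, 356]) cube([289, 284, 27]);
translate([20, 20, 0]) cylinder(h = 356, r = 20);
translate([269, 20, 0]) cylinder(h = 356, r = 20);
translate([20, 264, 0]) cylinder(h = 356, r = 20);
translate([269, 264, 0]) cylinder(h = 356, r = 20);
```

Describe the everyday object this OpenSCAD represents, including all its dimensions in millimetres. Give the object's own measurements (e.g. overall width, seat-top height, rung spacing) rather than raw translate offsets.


A four-legged stool. The seat is a 289×284×27 mm slab whose top surface is at z = 383 mm; four round legs, each 40 mm in diameter, run from the floor (z = 0) to the underside of the seat, each leg's axis is inset half a diameter from the nearest pair of seat edges (so the leg's bounding box is flush with the corner).


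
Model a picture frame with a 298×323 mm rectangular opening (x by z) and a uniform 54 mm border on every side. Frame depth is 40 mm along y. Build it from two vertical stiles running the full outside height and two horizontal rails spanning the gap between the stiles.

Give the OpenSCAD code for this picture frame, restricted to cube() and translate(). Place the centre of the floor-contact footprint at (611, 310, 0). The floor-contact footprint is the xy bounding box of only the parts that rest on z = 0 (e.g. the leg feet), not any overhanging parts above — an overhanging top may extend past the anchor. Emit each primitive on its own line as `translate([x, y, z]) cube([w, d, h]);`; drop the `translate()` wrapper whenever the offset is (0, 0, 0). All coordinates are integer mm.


translate([408, 290, 0]) cube([54, 40, 431]);
translate([760, 290, 0]) cube([54, 40, 431]);
translate([462, 290, 0]) cube([298, 40, 54]);
translate([462, 290, 377]) cube([298, 40, 54]);


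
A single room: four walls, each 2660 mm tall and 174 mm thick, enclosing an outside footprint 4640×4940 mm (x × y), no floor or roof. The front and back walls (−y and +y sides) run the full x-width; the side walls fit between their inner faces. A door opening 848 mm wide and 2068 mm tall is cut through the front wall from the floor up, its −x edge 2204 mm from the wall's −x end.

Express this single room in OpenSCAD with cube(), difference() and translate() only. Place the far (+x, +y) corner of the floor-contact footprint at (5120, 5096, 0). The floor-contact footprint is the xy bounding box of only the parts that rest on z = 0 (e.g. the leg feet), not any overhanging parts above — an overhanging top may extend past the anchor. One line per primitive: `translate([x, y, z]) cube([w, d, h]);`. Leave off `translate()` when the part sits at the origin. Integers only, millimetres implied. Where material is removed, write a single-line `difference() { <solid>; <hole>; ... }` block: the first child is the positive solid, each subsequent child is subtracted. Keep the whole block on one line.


difference() { translate([480, 156, 0]) cube([4640, 174, 2660]); translate([2684, 156, 0]) cube([848, 174, 2068]); }
translate([480, 4922, 0]) cube([4640, 174, 2660]);
translate([480, 330, 0]) cube([174, 4592, 2660]);
translate([4946, 330, 0]) cube([174, 4592, 2660]);


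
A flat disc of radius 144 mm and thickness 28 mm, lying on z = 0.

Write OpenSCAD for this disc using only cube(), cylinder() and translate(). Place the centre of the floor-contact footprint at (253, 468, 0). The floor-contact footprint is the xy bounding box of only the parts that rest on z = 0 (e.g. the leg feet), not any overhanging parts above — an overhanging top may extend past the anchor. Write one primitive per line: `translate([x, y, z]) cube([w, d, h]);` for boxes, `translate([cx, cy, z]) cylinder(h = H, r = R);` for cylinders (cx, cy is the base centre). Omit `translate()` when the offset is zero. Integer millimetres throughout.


translate([253, 468, 0]) cylinder(h = 28, r = 144);


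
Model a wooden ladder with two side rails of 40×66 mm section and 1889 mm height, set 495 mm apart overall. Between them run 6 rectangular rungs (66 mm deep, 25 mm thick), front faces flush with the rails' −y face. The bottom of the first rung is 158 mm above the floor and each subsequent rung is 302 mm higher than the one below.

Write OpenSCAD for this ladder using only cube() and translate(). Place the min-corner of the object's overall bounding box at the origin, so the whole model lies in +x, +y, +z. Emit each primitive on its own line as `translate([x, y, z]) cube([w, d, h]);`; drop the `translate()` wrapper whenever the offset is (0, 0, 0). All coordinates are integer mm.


cube([40, 66, 1889]);
translate([455, 0, 0]) cube([40, 66, 1889]);
translate([40, 0, 158]) cube([415, 66, 25]);
translate([40, 0, 460]) cube([415, 66, 25]);
translate([40, 0, 762]) cube([415, 66, 25]);
translate([40, 0, 1064]) cube([415, 66, 25]);
translate([40, 0, 1366]) cube([415, 66, 25]);
translate([40, 0, 1668]) cube([415, 66, 25]);


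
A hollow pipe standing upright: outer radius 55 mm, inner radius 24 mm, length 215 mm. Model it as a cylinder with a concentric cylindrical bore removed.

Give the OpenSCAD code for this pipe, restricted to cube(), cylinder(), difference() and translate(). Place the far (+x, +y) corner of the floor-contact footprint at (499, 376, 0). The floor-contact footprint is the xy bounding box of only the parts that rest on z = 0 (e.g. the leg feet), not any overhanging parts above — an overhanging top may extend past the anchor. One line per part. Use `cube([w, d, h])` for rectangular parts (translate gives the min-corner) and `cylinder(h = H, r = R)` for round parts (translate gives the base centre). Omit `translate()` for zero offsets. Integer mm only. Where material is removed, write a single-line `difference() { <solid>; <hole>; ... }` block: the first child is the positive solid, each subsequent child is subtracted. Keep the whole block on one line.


difference() { translate([444, 321, 0]) cylinder(h = 215, r = 55); translate([444, 321, 0]) cylinder(h = 215, r = 24); }


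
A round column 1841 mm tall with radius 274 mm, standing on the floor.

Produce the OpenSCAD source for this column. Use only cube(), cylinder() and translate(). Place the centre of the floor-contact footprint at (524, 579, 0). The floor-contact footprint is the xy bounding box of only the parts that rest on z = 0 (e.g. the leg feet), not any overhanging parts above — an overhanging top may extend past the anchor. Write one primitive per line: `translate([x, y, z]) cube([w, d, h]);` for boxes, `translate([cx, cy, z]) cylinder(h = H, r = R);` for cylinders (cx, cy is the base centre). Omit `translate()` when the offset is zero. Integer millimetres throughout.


translate([524, 579, 0]) cylinder(h = 1841, r = 274);


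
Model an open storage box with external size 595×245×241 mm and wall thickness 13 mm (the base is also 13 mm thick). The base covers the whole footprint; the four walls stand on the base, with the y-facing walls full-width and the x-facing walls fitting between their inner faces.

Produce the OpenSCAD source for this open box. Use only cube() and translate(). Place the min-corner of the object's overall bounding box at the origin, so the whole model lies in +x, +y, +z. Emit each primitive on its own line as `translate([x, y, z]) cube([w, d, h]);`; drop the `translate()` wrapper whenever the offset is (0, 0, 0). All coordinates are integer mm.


cube([595, 245, 13]);
translate([0, 0, 13]) cube([595, 13, 228]);
translate([0, 232, 13]) cube([595, 13, 228]);
translate([0, 13, 13]) cube([13, 219, 228]);
translate([582, 13, 13]) cube([13, 219, 228]);


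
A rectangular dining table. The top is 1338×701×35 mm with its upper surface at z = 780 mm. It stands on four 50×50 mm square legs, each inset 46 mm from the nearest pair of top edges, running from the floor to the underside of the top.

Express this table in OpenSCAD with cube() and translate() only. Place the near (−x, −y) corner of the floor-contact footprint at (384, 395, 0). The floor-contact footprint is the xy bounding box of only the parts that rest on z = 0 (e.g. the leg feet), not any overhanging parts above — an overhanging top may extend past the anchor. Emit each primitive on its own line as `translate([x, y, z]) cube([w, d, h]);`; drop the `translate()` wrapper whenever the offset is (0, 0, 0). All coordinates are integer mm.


translate([338, 349, 745]) cube([1338, 701, 35]);
translate([384, 395, 0]) cube([50, 50, 745]);
translate([1580, 395, 0]) cube([50, 50, 745]);
translate([384, 954, 0]) cube([50, 50, 745]);
translate([1580, 954, 0]) cube([50, 50, 745]);


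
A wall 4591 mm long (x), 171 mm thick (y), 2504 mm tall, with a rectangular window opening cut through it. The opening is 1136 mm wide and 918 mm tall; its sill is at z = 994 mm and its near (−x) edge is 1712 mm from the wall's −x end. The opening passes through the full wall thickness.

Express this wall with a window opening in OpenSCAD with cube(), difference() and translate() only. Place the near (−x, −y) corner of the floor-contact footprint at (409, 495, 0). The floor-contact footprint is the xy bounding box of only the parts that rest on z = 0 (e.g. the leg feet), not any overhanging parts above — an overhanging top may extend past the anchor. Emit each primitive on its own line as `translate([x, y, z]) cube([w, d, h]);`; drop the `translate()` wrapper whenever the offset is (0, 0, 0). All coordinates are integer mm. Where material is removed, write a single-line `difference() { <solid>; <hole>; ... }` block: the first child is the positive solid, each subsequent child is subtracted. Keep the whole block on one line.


difference() { translate([409, 495, 0]) cube([4591, 171, 2504]); translate([2121, 495, 994]) cube([1136, 171, 918]); }


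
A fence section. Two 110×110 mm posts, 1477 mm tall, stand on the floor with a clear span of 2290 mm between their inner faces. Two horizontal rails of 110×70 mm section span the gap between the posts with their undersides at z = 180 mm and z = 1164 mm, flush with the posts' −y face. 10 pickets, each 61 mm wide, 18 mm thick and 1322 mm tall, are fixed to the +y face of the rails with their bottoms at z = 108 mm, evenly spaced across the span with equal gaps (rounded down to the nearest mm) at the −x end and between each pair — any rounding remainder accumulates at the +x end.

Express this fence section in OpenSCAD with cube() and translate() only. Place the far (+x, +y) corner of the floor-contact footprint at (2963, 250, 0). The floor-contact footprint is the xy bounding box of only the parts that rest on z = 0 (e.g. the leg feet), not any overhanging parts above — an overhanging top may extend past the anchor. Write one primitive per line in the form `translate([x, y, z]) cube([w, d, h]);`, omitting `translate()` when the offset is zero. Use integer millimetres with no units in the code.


translate([453, 140, 0]) cube([110, 110, 1477]);
translate([2853, 140, 0]) cube([110, 110, 1477]);
translate([563, 140, 180]) cube([2290, 110, 70]);
translate([563, 140, 1164]) cube([2290, 110, 70]);
translate([715, 250, 108]) cube([61, 18, 1322]);
translate([928, 250, 108]) cube([61, 18, 1322]);
translate([1141, 250, 108]) cube([61, 18, 1322]);
translate([1354, 250, 108]) cube([61, 18, 1322]);
translate([1567, 250, 108]) cube([61, 18, 1322]);
translate([1780, 250, 108]) cube([61, 18, 1322]);
translate([1993, 250, 108]) cube([61, 18, 1322]);
translate([2206, 250, 108]) cube([61, 18, 1322]);
translate([2419, 250, 108]) cube([61, 18, 1322]);
translate([2632, 250, 108]) cube([61, 18, 1322]);


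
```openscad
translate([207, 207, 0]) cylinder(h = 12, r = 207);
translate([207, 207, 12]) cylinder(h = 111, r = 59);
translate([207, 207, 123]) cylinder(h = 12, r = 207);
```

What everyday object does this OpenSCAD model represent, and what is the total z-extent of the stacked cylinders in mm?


A spool. The overall height is 135 mm.

Three coaxial cylinders, large–small–large — a spool. Two 12 mm flanges and a 111 mm core give 12 + 111 + 12 = 135 mm.


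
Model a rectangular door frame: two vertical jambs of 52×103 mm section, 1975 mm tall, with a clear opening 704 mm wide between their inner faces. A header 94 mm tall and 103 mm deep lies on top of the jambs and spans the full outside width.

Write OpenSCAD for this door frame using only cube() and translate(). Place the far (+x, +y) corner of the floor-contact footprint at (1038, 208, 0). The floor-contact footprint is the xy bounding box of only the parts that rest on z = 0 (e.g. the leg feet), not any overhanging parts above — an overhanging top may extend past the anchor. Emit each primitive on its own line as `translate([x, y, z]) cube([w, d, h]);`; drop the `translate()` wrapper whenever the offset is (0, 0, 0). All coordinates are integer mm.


translate([230, 105, 0]) cube([52, 103, 1975]);
translate([986, 105, 0]) cube([52, 103, 1975]);
translate([230, 105, 1975]) cube([808, 103, 94]);


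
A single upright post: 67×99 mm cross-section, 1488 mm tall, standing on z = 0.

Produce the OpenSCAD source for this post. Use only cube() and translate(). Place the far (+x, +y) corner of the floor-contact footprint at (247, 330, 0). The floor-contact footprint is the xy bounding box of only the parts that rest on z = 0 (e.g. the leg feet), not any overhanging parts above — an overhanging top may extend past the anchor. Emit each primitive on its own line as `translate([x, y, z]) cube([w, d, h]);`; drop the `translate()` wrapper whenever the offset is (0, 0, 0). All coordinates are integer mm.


translate([180, 231, 0]) cube([67, 99, 1488]);


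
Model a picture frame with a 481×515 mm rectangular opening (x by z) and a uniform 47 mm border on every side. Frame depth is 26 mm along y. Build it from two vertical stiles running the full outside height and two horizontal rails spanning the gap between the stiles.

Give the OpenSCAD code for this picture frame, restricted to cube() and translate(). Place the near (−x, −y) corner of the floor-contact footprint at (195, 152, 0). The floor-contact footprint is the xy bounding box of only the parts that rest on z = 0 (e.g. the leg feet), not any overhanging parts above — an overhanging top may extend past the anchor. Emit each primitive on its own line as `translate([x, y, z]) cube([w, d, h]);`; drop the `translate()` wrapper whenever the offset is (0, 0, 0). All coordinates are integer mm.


translate([195, 152, 0]) cube([47, 26, 609]);
translate([723, 152, 0]) cube([47, 26, 609]);
translate([242, 152, 0]) cube([481, 26, 47]);
translate([242, 152, 562]) cube([481, 26, 47]);


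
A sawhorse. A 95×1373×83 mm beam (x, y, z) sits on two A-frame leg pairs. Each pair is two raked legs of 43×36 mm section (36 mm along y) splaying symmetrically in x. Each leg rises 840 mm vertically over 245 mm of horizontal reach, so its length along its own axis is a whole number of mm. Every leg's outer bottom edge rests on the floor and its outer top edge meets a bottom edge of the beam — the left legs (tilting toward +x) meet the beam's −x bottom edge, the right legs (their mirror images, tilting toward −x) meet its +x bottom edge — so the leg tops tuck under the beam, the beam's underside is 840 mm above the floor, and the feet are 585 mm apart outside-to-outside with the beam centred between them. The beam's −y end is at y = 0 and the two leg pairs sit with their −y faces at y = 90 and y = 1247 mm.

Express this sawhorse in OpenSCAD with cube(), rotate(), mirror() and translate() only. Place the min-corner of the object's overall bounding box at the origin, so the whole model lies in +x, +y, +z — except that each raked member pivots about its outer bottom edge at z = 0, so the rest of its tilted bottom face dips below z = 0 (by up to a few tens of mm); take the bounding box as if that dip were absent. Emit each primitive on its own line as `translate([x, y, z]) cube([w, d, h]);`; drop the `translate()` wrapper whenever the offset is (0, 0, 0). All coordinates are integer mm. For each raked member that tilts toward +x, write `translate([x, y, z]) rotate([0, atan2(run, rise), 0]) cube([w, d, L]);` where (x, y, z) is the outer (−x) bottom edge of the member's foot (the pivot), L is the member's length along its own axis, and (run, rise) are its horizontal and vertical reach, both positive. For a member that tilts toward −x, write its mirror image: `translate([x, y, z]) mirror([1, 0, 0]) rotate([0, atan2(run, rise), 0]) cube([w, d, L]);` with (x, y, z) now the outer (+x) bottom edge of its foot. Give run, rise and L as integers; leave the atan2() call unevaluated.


translate([245, 0, 840]) cube([95, 1373, 83]);
translate([0, 90, 0]) rotate([0, atan2(245, 840), 0]) cube([43, 36, 875]);
translate([585, 90, 0]) mirror([1, 0, 0]) rotate([0, atan2(245, 840), 0]) cube([43, 36, 875]);
translate([0, 1247, 0]) rotate([0, atan2(245, 840), 0]) cube([43, 36, 875]);
translate([585, 1247, 0]) mirror([1, 0, 0]) rotate([0, atan2(245, 840), 0]) cube([43, 36, 875]);


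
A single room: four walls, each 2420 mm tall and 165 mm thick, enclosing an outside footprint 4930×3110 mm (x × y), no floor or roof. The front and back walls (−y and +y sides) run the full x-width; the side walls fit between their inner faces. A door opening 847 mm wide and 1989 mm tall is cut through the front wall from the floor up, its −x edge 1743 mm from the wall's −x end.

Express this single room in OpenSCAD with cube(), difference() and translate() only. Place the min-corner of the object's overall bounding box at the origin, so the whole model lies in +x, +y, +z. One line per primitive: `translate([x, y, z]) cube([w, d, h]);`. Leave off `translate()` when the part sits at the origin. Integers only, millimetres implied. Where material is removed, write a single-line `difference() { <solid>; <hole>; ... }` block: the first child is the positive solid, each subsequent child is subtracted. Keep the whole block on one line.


difference() { cube([4930, 165, 2420]); translate([1743, 0, 0]) cube([847, 165, 1989]); }
translate([0, 2945, 0]) cube([4930, 165, 2420]);
translate([0, 165, 0]) cube([165, 2780, 2420]);
translate([4765, 165, 0]) cube([165, 2780, 2420]);


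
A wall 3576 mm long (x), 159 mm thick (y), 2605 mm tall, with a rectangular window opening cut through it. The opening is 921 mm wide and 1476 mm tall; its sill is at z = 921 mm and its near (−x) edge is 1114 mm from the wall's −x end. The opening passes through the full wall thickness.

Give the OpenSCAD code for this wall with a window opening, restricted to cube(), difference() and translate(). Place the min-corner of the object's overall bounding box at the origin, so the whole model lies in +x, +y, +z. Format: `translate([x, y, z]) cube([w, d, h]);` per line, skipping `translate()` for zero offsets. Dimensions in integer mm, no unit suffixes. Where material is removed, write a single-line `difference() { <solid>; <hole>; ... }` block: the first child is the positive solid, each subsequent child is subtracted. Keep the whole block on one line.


difference() { cube([3576, 159, 2605]); translate([1114, 0, 921]) cube([921, 159, 1476]); }


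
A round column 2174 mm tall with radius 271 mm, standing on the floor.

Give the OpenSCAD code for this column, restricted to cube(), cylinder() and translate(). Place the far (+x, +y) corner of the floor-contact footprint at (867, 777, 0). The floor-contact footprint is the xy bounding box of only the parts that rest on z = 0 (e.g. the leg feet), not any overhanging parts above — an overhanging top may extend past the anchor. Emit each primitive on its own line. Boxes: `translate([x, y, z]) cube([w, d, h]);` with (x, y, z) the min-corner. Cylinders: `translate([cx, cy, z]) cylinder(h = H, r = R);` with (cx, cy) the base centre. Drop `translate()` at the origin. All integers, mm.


translate([596, 506, 0]) cylinder(h = 2174, r = 271);


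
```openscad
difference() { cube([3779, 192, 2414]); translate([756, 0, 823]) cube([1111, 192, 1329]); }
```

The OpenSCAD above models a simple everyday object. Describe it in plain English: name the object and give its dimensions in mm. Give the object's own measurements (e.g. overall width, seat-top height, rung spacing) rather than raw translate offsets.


A wall 3779 mm long (x), 192 mm thick (y), 2414 mm tall, with a rectangular window opening cut through it. The opening is 1111 mm wide and 1329 mm tall; its sill is at z = 823 mm and its near (−x) edge is 756 mm from the wall's −x end. The opening passes through the full wall thickness.


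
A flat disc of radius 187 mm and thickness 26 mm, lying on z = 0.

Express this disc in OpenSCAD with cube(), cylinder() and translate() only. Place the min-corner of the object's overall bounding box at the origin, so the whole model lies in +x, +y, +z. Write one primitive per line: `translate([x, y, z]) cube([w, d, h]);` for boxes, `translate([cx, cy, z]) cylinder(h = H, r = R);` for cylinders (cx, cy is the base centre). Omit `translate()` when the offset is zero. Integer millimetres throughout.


translate([187, 187, 0]) cylinder(h = 26, r = 187);


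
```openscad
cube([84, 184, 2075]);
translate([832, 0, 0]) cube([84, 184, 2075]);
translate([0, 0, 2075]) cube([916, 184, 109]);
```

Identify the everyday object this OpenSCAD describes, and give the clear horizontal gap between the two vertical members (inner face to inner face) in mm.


A door frame. The clear opening width is 748 mm.

Two 2075 mm tall posts with a header on top — a door frame. The left jamb is 84 mm wide at x = 0; the right jamb starts at x = 832. The clear opening is 832 − 84 = 748 mm.


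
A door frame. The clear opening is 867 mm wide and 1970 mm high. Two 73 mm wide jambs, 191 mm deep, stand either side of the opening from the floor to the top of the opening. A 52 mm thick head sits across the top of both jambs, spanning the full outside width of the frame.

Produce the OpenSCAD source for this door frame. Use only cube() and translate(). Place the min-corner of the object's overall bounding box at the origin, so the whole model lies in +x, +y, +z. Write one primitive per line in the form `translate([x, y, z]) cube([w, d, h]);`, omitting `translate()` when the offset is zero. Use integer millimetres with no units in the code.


cube([73, 191, 1970]);
translate([940, 0, 0]) cube([73, 191, 1970]);
translate([0, 0, 1970]) cube([1013, 191, 52]);


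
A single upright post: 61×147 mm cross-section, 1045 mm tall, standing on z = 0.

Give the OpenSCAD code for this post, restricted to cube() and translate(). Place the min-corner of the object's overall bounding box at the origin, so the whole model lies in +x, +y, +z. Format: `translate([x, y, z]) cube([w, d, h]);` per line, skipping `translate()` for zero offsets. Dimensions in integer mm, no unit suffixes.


cube([61, 147, 1045]);


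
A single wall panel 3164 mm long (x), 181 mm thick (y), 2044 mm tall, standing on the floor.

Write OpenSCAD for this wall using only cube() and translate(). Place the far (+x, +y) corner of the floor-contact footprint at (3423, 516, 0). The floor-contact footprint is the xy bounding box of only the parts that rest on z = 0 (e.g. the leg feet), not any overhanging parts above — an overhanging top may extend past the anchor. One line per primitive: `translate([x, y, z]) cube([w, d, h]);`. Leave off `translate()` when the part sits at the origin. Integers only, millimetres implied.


translate([259, 335, 0]) cube([3164, 181, 2044]);


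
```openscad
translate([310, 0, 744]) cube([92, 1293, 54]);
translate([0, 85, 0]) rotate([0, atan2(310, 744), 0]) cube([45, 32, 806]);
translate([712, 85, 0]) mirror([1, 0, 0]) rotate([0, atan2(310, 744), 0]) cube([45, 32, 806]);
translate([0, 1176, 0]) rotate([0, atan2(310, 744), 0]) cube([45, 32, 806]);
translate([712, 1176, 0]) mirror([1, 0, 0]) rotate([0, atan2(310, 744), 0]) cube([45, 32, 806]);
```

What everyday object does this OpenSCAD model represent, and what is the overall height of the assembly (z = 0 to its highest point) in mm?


A sawhorse. The overall height is 798 mm.

A beam across two mirrored pairs of raked legs — a sawhorse. The beam's underside is at z = 744 (matching the legs' vertical rise in atan2(310, 744)) and the beam is 54 mm tall, so its top is at 744 + 54 = 798 mm. The raked legs top out at the beam's underside, so that is the highest point.


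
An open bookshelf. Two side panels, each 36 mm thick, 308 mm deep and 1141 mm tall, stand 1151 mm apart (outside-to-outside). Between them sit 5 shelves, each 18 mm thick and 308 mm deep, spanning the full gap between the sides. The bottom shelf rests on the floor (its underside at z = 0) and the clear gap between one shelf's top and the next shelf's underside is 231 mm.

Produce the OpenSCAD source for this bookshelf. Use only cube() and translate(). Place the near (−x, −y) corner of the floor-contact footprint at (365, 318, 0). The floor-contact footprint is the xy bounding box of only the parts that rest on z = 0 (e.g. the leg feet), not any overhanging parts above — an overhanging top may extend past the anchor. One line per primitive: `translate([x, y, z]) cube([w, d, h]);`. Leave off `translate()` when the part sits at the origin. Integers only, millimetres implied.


translate([365, 318, 0]) cube([36, 308, 1141]);
translate([1480, 318, 0]) cube([36, 308, 1141]);
translate([401, 318, 0]) cube([1079, 308, 18]);
translate([401, 318, 249]) cube([1079, 308, 18]);
translate([401, 318, 498]) cube([1079, 308, 18]);
translate([401, 318, 747]) cube([1079, 308, 18]);
translate([401, 318, 996]) cube([1079, 308, 18]);


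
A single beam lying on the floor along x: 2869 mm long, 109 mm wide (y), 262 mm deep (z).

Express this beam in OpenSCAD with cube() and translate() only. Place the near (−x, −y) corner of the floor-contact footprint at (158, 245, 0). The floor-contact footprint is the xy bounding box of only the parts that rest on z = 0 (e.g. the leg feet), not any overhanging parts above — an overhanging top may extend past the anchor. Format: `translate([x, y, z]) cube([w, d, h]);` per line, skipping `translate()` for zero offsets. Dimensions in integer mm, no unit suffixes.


translate([158, 245, 0]) cube([2869, 109, 262]);


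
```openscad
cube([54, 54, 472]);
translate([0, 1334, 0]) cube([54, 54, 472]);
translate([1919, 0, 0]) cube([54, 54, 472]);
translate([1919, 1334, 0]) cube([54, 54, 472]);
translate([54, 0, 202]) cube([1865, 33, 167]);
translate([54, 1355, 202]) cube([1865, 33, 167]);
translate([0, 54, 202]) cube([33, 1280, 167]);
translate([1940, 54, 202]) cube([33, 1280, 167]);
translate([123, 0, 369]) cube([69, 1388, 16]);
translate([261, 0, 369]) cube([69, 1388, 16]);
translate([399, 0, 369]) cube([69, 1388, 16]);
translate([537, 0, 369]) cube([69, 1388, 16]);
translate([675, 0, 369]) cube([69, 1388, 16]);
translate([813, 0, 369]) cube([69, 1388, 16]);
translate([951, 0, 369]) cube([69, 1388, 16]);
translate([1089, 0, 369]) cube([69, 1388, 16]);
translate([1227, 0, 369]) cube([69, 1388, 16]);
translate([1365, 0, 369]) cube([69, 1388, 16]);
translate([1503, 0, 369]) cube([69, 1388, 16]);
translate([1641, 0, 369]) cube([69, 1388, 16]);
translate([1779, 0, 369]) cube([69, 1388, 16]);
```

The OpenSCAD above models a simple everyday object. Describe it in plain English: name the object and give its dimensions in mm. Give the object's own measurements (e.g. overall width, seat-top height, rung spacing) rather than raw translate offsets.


A bed frame 1973 mm long (x) by 1388 mm wide (y). Four 54×54 mm corner posts, 472 mm tall, at the corners of the footprint. Four rails of 33 mm thickness and 167 mm height run between adjacent posts with their undersides at z = 202 mm, their outer faces flush with the outside of the frame (the two x-running rails run between the posts' inner faces; the two y-running rails run between the posts' inner faces). 13 slats, each 69 mm wide (x) and 16 mm thick, lie across the top of the two x-running rails, running the full 1388 mm width of the frame in y; along x they sit between the end posts with a 69 mm gap after the −x posts and between neighbouring slats, leaving 71 mm before the +x posts.


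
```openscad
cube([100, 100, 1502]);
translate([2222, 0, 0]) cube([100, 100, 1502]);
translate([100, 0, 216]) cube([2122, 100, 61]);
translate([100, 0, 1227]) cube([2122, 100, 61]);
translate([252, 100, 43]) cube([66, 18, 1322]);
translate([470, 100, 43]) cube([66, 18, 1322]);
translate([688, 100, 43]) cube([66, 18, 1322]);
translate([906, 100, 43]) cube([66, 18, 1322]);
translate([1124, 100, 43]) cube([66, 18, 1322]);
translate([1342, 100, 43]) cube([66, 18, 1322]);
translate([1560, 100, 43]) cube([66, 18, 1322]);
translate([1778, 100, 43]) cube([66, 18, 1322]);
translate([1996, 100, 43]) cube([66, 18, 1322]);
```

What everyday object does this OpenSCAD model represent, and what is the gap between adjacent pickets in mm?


A fence section. The picket gap is 152 mm.

Two posts, two rails, 9 pickets — a fence section. Span 2122 mm holds 9 pickets of 66 mm with 10 equal gaps: ⌊(2122 − 9·66) / 10⌋ = 152 mm.
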